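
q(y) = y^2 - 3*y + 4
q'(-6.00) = -15.00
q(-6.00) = 58.00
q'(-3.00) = -9.00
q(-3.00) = 22.00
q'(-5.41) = -13.82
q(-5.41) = 49.50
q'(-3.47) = -9.94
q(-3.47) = 26.45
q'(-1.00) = -5.00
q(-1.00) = 8.00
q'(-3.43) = -9.86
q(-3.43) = 26.05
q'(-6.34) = -15.68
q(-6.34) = 63.22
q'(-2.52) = -8.04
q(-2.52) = 17.91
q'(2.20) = 1.40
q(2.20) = 2.24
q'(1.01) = -0.98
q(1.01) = 1.99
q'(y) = 2*y - 3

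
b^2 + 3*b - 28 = (b - 4)*(b + 7)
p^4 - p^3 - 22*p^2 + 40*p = p*(p - 4)*(p - 2)*(p + 5)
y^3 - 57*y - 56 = (y - 8)*(y + 1)*(y + 7)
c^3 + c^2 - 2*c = c*(c - 1)*(c + 2)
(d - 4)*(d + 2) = d^2 - 2*d - 8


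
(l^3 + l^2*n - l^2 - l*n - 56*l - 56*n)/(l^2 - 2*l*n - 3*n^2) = (l^2 - l - 56)/(l - 3*n)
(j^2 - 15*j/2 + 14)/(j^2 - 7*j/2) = (j - 4)/j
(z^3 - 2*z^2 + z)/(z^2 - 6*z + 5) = z*(z - 1)/(z - 5)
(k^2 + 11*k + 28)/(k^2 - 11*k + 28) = (k^2 + 11*k + 28)/(k^2 - 11*k + 28)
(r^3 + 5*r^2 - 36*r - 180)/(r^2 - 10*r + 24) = (r^2 + 11*r + 30)/(r - 4)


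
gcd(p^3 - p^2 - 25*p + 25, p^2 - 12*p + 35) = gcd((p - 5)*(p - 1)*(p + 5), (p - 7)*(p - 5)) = p - 5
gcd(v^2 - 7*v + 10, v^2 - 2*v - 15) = v - 5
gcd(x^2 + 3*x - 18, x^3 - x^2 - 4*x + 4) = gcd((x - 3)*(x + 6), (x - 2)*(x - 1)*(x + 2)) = 1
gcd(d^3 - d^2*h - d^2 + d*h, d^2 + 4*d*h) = d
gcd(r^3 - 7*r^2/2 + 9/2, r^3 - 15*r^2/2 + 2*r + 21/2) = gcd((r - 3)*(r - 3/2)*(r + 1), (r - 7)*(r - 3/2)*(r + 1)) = r^2 - r/2 - 3/2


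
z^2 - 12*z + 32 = (z - 8)*(z - 4)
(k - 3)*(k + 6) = k^2 + 3*k - 18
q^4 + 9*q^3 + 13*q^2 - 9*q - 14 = (q - 1)*(q + 1)*(q + 2)*(q + 7)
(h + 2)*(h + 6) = h^2 + 8*h + 12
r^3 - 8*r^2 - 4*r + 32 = (r - 8)*(r - 2)*(r + 2)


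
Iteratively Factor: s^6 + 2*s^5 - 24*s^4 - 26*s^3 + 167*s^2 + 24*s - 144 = (s - 3)*(s^5 + 5*s^4 - 9*s^3 - 53*s^2 + 8*s + 48) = (s - 3)*(s - 1)*(s^4 + 6*s^3 - 3*s^2 - 56*s - 48) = (s - 3)*(s - 1)*(s + 4)*(s^3 + 2*s^2 - 11*s - 12) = (s - 3)*(s - 1)*(s + 4)^2*(s^2 - 2*s - 3) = (s - 3)*(s - 1)*(s + 1)*(s + 4)^2*(s - 3)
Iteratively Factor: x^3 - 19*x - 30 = (x + 2)*(x^2 - 2*x - 15) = (x + 2)*(x + 3)*(x - 5)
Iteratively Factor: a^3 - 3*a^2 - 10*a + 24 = (a + 3)*(a^2 - 6*a + 8) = (a - 2)*(a + 3)*(a - 4)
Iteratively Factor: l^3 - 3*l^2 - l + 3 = (l + 1)*(l^2 - 4*l + 3) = (l - 3)*(l + 1)*(l - 1)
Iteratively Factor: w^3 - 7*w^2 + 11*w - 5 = (w - 1)*(w^2 - 6*w + 5) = (w - 1)^2*(w - 5)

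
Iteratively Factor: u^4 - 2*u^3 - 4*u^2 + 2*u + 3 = (u + 1)*(u^3 - 3*u^2 - u + 3) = (u - 3)*(u + 1)*(u^2 - 1) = (u - 3)*(u - 1)*(u + 1)*(u + 1)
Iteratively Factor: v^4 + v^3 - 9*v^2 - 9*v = (v - 3)*(v^3 + 4*v^2 + 3*v) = v*(v - 3)*(v^2 + 4*v + 3) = v*(v - 3)*(v + 1)*(v + 3)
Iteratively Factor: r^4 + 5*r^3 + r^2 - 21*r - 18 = (r + 3)*(r^3 + 2*r^2 - 5*r - 6) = (r - 2)*(r + 3)*(r^2 + 4*r + 3) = (r - 2)*(r + 3)^2*(r + 1)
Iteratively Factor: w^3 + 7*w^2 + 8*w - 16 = (w - 1)*(w^2 + 8*w + 16) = (w - 1)*(w + 4)*(w + 4)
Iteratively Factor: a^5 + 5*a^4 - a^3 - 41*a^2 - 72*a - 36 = (a + 3)*(a^4 + 2*a^3 - 7*a^2 - 20*a - 12) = (a - 3)*(a + 3)*(a^3 + 5*a^2 + 8*a + 4) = (a - 3)*(a + 1)*(a + 3)*(a^2 + 4*a + 4) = (a - 3)*(a + 1)*(a + 2)*(a + 3)*(a + 2)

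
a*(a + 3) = a^2 + 3*a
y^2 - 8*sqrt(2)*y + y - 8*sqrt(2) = (y + 1)*(y - 8*sqrt(2))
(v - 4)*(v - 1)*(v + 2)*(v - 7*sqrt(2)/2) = v^4 - 7*sqrt(2)*v^3/2 - 3*v^3 - 6*v^2 + 21*sqrt(2)*v^2/2 + 8*v + 21*sqrt(2)*v - 28*sqrt(2)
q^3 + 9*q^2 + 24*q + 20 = (q + 2)^2*(q + 5)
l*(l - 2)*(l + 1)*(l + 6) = l^4 + 5*l^3 - 8*l^2 - 12*l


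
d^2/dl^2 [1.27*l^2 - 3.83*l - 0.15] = 2.54000000000000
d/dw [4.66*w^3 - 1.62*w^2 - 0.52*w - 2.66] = 13.98*w^2 - 3.24*w - 0.52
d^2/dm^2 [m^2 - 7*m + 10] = 2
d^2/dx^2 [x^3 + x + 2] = 6*x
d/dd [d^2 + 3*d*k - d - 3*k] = 2*d + 3*k - 1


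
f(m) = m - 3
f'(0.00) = 1.00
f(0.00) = -3.00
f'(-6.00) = 1.00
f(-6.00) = -9.00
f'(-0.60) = 1.00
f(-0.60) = -3.60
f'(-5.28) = 1.00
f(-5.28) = -8.28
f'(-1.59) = 1.00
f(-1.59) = -4.59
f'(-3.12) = 1.00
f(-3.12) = -6.12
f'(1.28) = 1.00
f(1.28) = -1.72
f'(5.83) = 1.00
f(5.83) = 2.83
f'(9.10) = 1.00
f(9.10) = 6.10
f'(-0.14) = 1.00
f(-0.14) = -3.14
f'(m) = 1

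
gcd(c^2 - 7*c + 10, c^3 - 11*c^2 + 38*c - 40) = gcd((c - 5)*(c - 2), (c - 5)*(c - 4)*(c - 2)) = c^2 - 7*c + 10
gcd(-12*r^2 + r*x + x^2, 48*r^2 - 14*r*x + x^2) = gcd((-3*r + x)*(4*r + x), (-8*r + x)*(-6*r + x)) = 1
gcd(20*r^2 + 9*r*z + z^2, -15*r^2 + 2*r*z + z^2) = 5*r + z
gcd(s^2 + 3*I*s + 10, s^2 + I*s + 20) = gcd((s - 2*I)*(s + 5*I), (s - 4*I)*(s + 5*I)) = s + 5*I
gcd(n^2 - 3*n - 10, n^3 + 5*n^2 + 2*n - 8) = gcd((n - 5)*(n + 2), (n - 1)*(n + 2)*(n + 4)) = n + 2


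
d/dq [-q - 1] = -1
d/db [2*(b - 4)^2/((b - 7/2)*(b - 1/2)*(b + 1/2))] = 32*(-4*b^4 + 64*b^3 - 305*b^2 + 455*b - 12)/(64*b^6 - 448*b^5 + 752*b^4 + 224*b^3 - 388*b^2 - 28*b + 49)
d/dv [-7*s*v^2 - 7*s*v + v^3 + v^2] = -14*s*v - 7*s + 3*v^2 + 2*v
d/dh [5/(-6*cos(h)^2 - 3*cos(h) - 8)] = -15*(4*cos(h) + 1)*sin(h)/(6*cos(h)^2 + 3*cos(h) + 8)^2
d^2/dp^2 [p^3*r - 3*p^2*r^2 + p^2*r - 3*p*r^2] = 2*r*(3*p - 3*r + 1)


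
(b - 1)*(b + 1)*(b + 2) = b^3 + 2*b^2 - b - 2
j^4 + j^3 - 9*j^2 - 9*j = j*(j - 3)*(j + 1)*(j + 3)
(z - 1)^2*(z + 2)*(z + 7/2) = z^4 + 7*z^3/2 - 3*z^2 - 17*z/2 + 7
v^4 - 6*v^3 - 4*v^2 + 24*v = v*(v - 6)*(v - 2)*(v + 2)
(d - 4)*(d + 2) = d^2 - 2*d - 8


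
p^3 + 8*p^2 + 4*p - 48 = (p - 2)*(p + 4)*(p + 6)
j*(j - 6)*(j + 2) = j^3 - 4*j^2 - 12*j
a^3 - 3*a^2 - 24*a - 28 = (a - 7)*(a + 2)^2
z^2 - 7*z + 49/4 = (z - 7/2)^2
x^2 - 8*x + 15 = (x - 5)*(x - 3)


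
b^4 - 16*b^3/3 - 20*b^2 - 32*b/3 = b*(b - 8)*(b + 2/3)*(b + 2)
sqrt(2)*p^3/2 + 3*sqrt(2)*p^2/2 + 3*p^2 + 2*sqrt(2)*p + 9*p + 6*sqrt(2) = (p + 3)*(p + 2*sqrt(2))*(sqrt(2)*p/2 + 1)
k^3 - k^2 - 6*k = k*(k - 3)*(k + 2)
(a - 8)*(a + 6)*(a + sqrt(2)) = a^3 - 2*a^2 + sqrt(2)*a^2 - 48*a - 2*sqrt(2)*a - 48*sqrt(2)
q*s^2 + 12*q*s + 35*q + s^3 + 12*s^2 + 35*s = (q + s)*(s + 5)*(s + 7)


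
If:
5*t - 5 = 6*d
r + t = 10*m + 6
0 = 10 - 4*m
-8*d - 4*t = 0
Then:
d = -5/16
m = 5/2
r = 243/8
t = 5/8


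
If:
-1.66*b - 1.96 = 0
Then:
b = -1.18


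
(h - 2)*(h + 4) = h^2 + 2*h - 8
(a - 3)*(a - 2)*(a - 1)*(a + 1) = a^4 - 5*a^3 + 5*a^2 + 5*a - 6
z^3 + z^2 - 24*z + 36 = (z - 3)*(z - 2)*(z + 6)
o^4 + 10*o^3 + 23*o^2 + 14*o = o*(o + 1)*(o + 2)*(o + 7)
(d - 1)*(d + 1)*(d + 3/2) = d^3 + 3*d^2/2 - d - 3/2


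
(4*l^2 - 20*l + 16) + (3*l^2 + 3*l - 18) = 7*l^2 - 17*l - 2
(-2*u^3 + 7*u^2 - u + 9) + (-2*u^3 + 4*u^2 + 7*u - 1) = -4*u^3 + 11*u^2 + 6*u + 8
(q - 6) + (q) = 2*q - 6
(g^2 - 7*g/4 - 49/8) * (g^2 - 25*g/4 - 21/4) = g^4 - 8*g^3 - 7*g^2/16 + 1519*g/32 + 1029/32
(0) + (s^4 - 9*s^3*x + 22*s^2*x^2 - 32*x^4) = s^4 - 9*s^3*x + 22*s^2*x^2 - 32*x^4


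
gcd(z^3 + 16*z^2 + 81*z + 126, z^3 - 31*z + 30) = z + 6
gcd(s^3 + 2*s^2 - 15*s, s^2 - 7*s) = s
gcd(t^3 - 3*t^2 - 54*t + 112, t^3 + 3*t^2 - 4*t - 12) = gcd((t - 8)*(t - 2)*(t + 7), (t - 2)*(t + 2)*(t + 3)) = t - 2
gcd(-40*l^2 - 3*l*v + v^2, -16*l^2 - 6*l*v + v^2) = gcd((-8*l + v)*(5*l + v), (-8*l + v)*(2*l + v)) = -8*l + v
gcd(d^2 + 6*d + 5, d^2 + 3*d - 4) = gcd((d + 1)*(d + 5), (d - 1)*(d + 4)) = 1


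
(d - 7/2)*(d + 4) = d^2 + d/2 - 14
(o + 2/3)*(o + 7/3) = o^2 + 3*o + 14/9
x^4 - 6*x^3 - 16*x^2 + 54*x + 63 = (x - 7)*(x - 3)*(x + 1)*(x + 3)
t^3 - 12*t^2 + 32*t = t*(t - 8)*(t - 4)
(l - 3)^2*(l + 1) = l^3 - 5*l^2 + 3*l + 9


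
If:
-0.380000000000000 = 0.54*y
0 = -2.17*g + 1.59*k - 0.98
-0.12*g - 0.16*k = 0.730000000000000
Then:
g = -2.45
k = -2.73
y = -0.70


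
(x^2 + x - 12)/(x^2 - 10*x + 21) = (x + 4)/(x - 7)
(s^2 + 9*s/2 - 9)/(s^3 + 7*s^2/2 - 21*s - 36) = (2*s - 3)/(2*s^2 - 5*s - 12)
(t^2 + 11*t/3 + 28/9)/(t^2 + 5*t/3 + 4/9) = (3*t + 7)/(3*t + 1)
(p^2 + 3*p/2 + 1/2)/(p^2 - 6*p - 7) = (p + 1/2)/(p - 7)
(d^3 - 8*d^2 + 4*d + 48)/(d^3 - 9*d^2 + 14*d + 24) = (d + 2)/(d + 1)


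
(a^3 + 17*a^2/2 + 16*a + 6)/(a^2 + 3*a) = (a^3 + 17*a^2/2 + 16*a + 6)/(a*(a + 3))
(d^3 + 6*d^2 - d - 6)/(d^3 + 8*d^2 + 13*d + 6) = (d - 1)/(d + 1)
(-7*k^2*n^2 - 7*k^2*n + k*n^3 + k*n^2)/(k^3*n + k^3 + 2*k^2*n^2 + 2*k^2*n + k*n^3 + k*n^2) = n*(-7*k + n)/(k^2 + 2*k*n + n^2)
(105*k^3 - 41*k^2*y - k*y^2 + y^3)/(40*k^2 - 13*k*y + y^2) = (-21*k^2 + 4*k*y + y^2)/(-8*k + y)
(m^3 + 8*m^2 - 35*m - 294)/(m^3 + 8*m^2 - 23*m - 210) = (m^2 + m - 42)/(m^2 + m - 30)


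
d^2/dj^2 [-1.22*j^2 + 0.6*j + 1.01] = -2.44000000000000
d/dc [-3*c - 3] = -3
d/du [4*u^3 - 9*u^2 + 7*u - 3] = 12*u^2 - 18*u + 7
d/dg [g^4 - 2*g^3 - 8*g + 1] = 4*g^3 - 6*g^2 - 8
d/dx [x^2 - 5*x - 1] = 2*x - 5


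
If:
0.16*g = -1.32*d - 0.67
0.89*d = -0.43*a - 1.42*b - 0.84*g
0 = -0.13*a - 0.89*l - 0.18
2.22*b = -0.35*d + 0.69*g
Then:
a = -6.84615384615385*l - 1.38461538461538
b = 0.808953069337168*l + 0.336542353317956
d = -0.297207416454863*l - 0.601820277098198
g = 2.45196118575262*l + 0.777517286060136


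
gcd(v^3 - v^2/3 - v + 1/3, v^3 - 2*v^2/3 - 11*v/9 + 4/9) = v^2 + 2*v/3 - 1/3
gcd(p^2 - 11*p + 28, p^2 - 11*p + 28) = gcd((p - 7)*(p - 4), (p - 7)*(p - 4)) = p^2 - 11*p + 28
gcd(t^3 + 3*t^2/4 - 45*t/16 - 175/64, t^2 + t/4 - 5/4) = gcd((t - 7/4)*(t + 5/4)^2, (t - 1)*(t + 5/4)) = t + 5/4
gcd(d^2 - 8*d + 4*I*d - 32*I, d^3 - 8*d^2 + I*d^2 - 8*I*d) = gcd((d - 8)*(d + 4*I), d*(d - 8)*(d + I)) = d - 8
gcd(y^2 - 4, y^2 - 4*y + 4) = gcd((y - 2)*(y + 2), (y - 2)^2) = y - 2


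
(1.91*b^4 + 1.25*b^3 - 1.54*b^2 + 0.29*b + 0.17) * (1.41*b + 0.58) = 2.6931*b^5 + 2.8703*b^4 - 1.4464*b^3 - 0.4843*b^2 + 0.4079*b + 0.0986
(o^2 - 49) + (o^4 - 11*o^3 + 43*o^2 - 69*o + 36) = o^4 - 11*o^3 + 44*o^2 - 69*o - 13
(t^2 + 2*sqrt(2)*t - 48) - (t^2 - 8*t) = 2*sqrt(2)*t + 8*t - 48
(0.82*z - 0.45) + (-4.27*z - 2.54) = -3.45*z - 2.99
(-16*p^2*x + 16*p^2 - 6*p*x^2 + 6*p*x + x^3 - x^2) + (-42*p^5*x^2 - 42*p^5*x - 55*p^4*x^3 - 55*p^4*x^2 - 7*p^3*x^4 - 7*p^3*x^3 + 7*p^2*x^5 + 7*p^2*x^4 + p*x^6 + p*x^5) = -42*p^5*x^2 - 42*p^5*x - 55*p^4*x^3 - 55*p^4*x^2 - 7*p^3*x^4 - 7*p^3*x^3 + 7*p^2*x^5 + 7*p^2*x^4 - 16*p^2*x + 16*p^2 + p*x^6 + p*x^5 - 6*p*x^2 + 6*p*x + x^3 - x^2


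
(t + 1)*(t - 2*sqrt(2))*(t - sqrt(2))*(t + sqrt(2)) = t^4 - 2*sqrt(2)*t^3 + t^3 - 2*sqrt(2)*t^2 - 2*t^2 - 2*t + 4*sqrt(2)*t + 4*sqrt(2)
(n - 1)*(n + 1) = n^2 - 1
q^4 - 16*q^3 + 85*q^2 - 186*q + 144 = (q - 8)*(q - 3)^2*(q - 2)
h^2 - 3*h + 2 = (h - 2)*(h - 1)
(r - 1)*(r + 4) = r^2 + 3*r - 4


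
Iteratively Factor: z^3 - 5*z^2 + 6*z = (z - 2)*(z^2 - 3*z) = z*(z - 2)*(z - 3)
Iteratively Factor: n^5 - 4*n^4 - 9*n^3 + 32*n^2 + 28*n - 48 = (n - 4)*(n^4 - 9*n^2 - 4*n + 12) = (n - 4)*(n - 3)*(n^3 + 3*n^2 - 4) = (n - 4)*(n - 3)*(n - 1)*(n^2 + 4*n + 4) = (n - 4)*(n - 3)*(n - 1)*(n + 2)*(n + 2)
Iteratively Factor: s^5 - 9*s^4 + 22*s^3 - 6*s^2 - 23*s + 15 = (s - 3)*(s^4 - 6*s^3 + 4*s^2 + 6*s - 5) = (s - 3)*(s + 1)*(s^3 - 7*s^2 + 11*s - 5) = (s - 3)*(s - 1)*(s + 1)*(s^2 - 6*s + 5) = (s - 5)*(s - 3)*(s - 1)*(s + 1)*(s - 1)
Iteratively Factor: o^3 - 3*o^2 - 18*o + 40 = (o - 2)*(o^2 - o - 20) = (o - 5)*(o - 2)*(o + 4)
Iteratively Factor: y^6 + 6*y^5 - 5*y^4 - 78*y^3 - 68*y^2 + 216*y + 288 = (y + 3)*(y^5 + 3*y^4 - 14*y^3 - 36*y^2 + 40*y + 96) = (y + 3)*(y + 4)*(y^4 - y^3 - 10*y^2 + 4*y + 24) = (y - 2)*(y + 3)*(y + 4)*(y^3 + y^2 - 8*y - 12) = (y - 2)*(y + 2)*(y + 3)*(y + 4)*(y^2 - y - 6) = (y - 2)*(y + 2)^2*(y + 3)*(y + 4)*(y - 3)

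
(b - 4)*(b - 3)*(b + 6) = b^3 - b^2 - 30*b + 72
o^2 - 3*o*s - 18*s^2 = (o - 6*s)*(o + 3*s)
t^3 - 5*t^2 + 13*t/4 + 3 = (t - 4)*(t - 3/2)*(t + 1/2)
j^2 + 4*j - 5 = (j - 1)*(j + 5)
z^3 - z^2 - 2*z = z*(z - 2)*(z + 1)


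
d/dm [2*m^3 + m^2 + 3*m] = 6*m^2 + 2*m + 3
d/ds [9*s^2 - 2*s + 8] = 18*s - 2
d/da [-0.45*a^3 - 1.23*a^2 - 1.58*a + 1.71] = -1.35*a^2 - 2.46*a - 1.58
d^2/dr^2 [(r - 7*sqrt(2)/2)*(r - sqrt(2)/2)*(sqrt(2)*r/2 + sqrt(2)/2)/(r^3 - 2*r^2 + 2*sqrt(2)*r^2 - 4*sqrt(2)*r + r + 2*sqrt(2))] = (-24*r^4 + 6*sqrt(2)*r^4 - 48*r^3 + 27*sqrt(2)*r^3 - 246*sqrt(2)*r^2 + 156*r^2 - 48*r - 20*sqrt(2)*r - 468 + 335*sqrt(2))/(2*(r^7 - 4*r^6 + 6*sqrt(2)*r^6 - 24*sqrt(2)*r^5 + 30*r^5 - 100*r^4 + 52*sqrt(2)*r^4 - 88*sqrt(2)*r^3 + 145*r^3 - 96*r^2 + 102*sqrt(2)*r^2 - 64*sqrt(2)*r + 24*r + 16*sqrt(2)))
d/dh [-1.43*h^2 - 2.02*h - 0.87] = -2.86*h - 2.02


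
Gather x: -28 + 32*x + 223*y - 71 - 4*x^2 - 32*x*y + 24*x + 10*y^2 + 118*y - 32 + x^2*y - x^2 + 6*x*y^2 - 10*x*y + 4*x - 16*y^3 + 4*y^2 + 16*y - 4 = x^2*(y - 5) + x*(6*y^2 - 42*y + 60) - 16*y^3 + 14*y^2 + 357*y - 135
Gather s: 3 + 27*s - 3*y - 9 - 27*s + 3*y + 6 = 0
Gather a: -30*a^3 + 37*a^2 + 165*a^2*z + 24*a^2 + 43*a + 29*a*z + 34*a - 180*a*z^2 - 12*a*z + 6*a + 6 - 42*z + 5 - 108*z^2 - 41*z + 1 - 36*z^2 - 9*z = -30*a^3 + a^2*(165*z + 61) + a*(-180*z^2 + 17*z + 83) - 144*z^2 - 92*z + 12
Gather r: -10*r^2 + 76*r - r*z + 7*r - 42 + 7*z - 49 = -10*r^2 + r*(83 - z) + 7*z - 91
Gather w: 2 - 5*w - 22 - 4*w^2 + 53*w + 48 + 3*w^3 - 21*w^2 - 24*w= 3*w^3 - 25*w^2 + 24*w + 28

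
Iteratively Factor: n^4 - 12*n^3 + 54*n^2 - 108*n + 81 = (n - 3)*(n^3 - 9*n^2 + 27*n - 27) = (n - 3)^2*(n^2 - 6*n + 9) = (n - 3)^3*(n - 3)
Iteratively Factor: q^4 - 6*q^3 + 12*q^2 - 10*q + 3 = (q - 1)*(q^3 - 5*q^2 + 7*q - 3) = (q - 3)*(q - 1)*(q^2 - 2*q + 1) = (q - 3)*(q - 1)^2*(q - 1)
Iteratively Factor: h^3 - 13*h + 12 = (h - 1)*(h^2 + h - 12) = (h - 3)*(h - 1)*(h + 4)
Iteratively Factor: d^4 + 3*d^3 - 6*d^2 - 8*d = (d + 1)*(d^3 + 2*d^2 - 8*d) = (d + 1)*(d + 4)*(d^2 - 2*d) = (d - 2)*(d + 1)*(d + 4)*(d)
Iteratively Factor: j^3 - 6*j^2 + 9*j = (j - 3)*(j^2 - 3*j) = (j - 3)^2*(j)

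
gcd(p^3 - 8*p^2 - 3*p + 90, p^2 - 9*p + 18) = p - 6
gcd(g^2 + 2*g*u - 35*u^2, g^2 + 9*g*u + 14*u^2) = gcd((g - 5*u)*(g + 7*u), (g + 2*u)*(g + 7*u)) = g + 7*u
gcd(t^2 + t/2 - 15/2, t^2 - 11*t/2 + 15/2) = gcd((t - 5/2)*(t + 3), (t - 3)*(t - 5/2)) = t - 5/2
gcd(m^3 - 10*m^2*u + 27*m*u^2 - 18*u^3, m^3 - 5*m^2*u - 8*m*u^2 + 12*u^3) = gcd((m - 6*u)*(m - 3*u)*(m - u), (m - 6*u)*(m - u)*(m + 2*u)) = m^2 - 7*m*u + 6*u^2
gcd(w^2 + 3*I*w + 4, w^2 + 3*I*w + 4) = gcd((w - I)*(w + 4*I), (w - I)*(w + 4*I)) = w^2 + 3*I*w + 4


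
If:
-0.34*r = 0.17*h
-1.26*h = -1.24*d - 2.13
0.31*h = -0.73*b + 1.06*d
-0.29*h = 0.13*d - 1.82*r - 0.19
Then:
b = -2.17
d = -1.40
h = 0.31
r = -0.16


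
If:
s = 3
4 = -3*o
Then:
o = -4/3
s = 3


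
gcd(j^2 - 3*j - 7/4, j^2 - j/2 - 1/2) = j + 1/2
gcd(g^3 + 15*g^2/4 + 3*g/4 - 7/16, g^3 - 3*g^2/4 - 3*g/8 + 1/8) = g^2 + g/4 - 1/8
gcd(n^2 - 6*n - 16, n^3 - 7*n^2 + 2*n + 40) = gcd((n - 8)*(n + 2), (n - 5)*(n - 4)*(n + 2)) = n + 2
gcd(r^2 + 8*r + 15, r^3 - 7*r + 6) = r + 3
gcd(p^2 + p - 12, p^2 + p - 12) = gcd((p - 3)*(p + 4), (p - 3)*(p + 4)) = p^2 + p - 12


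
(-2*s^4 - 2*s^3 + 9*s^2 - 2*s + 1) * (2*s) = -4*s^5 - 4*s^4 + 18*s^3 - 4*s^2 + 2*s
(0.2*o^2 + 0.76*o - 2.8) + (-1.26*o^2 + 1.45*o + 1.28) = -1.06*o^2 + 2.21*o - 1.52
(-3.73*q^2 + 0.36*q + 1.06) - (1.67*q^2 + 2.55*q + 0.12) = -5.4*q^2 - 2.19*q + 0.94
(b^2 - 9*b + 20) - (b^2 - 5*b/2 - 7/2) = 47/2 - 13*b/2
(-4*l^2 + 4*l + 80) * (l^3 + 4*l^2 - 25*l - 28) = -4*l^5 - 12*l^4 + 196*l^3 + 332*l^2 - 2112*l - 2240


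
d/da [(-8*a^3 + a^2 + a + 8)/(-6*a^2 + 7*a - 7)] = (48*a^4 - 112*a^3 + 181*a^2 + 82*a - 63)/(36*a^4 - 84*a^3 + 133*a^2 - 98*a + 49)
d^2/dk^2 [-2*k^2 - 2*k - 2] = -4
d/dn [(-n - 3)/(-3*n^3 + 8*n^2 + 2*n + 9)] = (3*n^3 - 8*n^2 - 2*n + (n + 3)*(-9*n^2 + 16*n + 2) - 9)/(-3*n^3 + 8*n^2 + 2*n + 9)^2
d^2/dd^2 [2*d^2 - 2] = 4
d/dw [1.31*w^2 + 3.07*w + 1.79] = 2.62*w + 3.07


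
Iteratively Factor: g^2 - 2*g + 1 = (g - 1)*(g - 1)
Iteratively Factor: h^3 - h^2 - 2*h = (h + 1)*(h^2 - 2*h) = (h - 2)*(h + 1)*(h)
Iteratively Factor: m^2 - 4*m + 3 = (m - 3)*(m - 1)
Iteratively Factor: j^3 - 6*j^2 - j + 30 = (j - 3)*(j^2 - 3*j - 10) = (j - 5)*(j - 3)*(j + 2)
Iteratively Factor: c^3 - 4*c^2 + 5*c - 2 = (c - 2)*(c^2 - 2*c + 1) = (c - 2)*(c - 1)*(c - 1)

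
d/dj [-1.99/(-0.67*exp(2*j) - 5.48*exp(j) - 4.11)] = (-2.6666*exp(j) - 10.9052)*exp(j)/(0.67*exp(2*j) + 5.48*exp(j) + 4.11)^2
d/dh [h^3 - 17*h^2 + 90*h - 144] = 3*h^2 - 34*h + 90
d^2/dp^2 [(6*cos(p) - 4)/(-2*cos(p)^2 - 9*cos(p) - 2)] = 2*(108*sin(p)^4*cos(p) - 86*sin(p)^4 + 308*sin(p)^2 + 177*cos(p) - 27*cos(3*p) - 6*cos(5*p) + 194)/(-2*sin(p)^2 + 9*cos(p) + 4)^3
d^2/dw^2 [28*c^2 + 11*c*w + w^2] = 2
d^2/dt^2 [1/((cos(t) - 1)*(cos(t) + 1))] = (4*sin(t)^2 - 6)/sin(t)^4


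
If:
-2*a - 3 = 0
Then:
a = -3/2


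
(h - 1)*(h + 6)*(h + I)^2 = h^4 + 5*h^3 + 2*I*h^3 - 7*h^2 + 10*I*h^2 - 5*h - 12*I*h + 6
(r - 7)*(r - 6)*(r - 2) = r^3 - 15*r^2 + 68*r - 84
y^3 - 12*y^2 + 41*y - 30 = (y - 6)*(y - 5)*(y - 1)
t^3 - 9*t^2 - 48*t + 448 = (t - 8)^2*(t + 7)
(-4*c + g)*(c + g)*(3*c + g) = -12*c^3 - 13*c^2*g + g^3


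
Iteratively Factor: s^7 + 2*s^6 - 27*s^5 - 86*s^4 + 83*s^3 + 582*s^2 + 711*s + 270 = (s + 1)*(s^6 + s^5 - 28*s^4 - 58*s^3 + 141*s^2 + 441*s + 270) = (s + 1)*(s + 2)*(s^5 - s^4 - 26*s^3 - 6*s^2 + 153*s + 135) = (s + 1)^2*(s + 2)*(s^4 - 2*s^3 - 24*s^2 + 18*s + 135) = (s + 1)^2*(s + 2)*(s + 3)*(s^3 - 5*s^2 - 9*s + 45) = (s - 3)*(s + 1)^2*(s + 2)*(s + 3)*(s^2 - 2*s - 15) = (s - 3)*(s + 1)^2*(s + 2)*(s + 3)^2*(s - 5)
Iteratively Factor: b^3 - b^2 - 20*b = (b + 4)*(b^2 - 5*b) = (b - 5)*(b + 4)*(b)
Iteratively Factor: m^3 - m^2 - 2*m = (m)*(m^2 - m - 2) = m*(m - 2)*(m + 1)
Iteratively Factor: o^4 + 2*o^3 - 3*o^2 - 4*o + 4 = (o - 1)*(o^3 + 3*o^2 - 4) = (o - 1)^2*(o^2 + 4*o + 4) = (o - 1)^2*(o + 2)*(o + 2)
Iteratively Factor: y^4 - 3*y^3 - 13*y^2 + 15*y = (y + 3)*(y^3 - 6*y^2 + 5*y) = (y - 1)*(y + 3)*(y^2 - 5*y) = y*(y - 1)*(y + 3)*(y - 5)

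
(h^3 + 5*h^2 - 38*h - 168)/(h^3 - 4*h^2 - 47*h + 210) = (h + 4)/(h - 5)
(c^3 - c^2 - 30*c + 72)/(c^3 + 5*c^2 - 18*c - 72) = (c - 3)/(c + 3)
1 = 1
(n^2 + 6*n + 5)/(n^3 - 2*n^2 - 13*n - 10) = (n + 5)/(n^2 - 3*n - 10)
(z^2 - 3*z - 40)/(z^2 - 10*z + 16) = (z + 5)/(z - 2)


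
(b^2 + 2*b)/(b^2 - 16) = b*(b + 2)/(b^2 - 16)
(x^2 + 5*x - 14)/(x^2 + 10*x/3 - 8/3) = 3*(x^2 + 5*x - 14)/(3*x^2 + 10*x - 8)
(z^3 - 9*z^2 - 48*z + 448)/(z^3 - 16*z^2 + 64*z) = (z + 7)/z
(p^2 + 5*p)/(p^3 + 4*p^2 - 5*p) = 1/(p - 1)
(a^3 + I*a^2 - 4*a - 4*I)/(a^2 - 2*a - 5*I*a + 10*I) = (a^2 + a*(2 + I) + 2*I)/(a - 5*I)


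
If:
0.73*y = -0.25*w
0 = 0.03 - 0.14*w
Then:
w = 0.21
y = -0.07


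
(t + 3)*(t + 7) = t^2 + 10*t + 21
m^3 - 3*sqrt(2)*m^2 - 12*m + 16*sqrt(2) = (m - 4*sqrt(2))*(m - sqrt(2))*(m + 2*sqrt(2))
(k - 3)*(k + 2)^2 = k^3 + k^2 - 8*k - 12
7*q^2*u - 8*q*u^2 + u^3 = u*(-7*q + u)*(-q + u)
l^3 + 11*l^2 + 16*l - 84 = (l - 2)*(l + 6)*(l + 7)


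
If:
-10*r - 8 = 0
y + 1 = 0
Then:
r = -4/5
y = -1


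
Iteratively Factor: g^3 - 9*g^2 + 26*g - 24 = (g - 2)*(g^2 - 7*g + 12) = (g - 3)*(g - 2)*(g - 4)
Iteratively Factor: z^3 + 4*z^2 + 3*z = (z)*(z^2 + 4*z + 3) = z*(z + 1)*(z + 3)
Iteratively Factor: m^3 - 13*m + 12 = (m + 4)*(m^2 - 4*m + 3) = (m - 1)*(m + 4)*(m - 3)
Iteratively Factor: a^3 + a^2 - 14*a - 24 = (a + 2)*(a^2 - a - 12) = (a + 2)*(a + 3)*(a - 4)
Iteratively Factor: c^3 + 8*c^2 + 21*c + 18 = (c + 3)*(c^2 + 5*c + 6) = (c + 3)^2*(c + 2)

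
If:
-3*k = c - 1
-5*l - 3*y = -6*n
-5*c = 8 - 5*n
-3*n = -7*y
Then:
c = 7*y/3 - 8/5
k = 13/15 - 7*y/9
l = 11*y/5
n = 7*y/3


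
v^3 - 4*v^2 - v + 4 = (v - 4)*(v - 1)*(v + 1)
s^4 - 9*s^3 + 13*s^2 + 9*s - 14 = (s - 7)*(s - 2)*(s - 1)*(s + 1)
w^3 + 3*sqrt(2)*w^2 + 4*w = w*(w + sqrt(2))*(w + 2*sqrt(2))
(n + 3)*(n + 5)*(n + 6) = n^3 + 14*n^2 + 63*n + 90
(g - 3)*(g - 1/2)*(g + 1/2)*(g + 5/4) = g^4 - 7*g^3/4 - 4*g^2 + 7*g/16 + 15/16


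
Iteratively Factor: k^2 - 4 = (k - 2)*(k + 2)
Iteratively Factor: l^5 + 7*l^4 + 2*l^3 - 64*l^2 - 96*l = (l + 4)*(l^4 + 3*l^3 - 10*l^2 - 24*l) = (l - 3)*(l + 4)*(l^3 + 6*l^2 + 8*l) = (l - 3)*(l + 2)*(l + 4)*(l^2 + 4*l) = l*(l - 3)*(l + 2)*(l + 4)*(l + 4)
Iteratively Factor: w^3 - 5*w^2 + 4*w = (w - 1)*(w^2 - 4*w) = w*(w - 1)*(w - 4)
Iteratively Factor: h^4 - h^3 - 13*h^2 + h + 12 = (h + 1)*(h^3 - 2*h^2 - 11*h + 12) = (h + 1)*(h + 3)*(h^2 - 5*h + 4) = (h - 4)*(h + 1)*(h + 3)*(h - 1)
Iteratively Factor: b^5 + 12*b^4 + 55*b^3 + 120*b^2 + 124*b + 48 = (b + 2)*(b^4 + 10*b^3 + 35*b^2 + 50*b + 24) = (b + 2)*(b + 3)*(b^3 + 7*b^2 + 14*b + 8) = (b + 1)*(b + 2)*(b + 3)*(b^2 + 6*b + 8) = (b + 1)*(b + 2)*(b + 3)*(b + 4)*(b + 2)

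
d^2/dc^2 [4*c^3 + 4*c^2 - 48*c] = 24*c + 8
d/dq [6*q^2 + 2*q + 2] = 12*q + 2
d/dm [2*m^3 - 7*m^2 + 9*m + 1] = 6*m^2 - 14*m + 9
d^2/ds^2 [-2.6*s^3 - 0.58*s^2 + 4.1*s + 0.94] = -15.6*s - 1.16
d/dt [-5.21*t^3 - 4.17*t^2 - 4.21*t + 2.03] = -15.63*t^2 - 8.34*t - 4.21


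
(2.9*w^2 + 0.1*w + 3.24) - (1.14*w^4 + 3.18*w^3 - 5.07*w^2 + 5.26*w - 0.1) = -1.14*w^4 - 3.18*w^3 + 7.97*w^2 - 5.16*w + 3.34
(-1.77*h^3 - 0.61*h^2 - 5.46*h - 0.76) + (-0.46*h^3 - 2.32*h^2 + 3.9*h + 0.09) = -2.23*h^3 - 2.93*h^2 - 1.56*h - 0.67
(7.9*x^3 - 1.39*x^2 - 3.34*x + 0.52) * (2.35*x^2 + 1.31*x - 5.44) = 18.565*x^5 + 7.0825*x^4 - 52.6459*x^3 + 4.4082*x^2 + 18.8508*x - 2.8288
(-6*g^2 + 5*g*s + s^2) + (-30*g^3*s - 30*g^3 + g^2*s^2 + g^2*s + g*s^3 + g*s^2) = -30*g^3*s - 30*g^3 + g^2*s^2 + g^2*s - 6*g^2 + g*s^3 + g*s^2 + 5*g*s + s^2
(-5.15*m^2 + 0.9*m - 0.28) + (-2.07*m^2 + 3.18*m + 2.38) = -7.22*m^2 + 4.08*m + 2.1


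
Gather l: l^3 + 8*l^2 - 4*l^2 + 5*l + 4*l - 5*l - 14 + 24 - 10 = l^3 + 4*l^2 + 4*l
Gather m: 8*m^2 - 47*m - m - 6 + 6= 8*m^2 - 48*m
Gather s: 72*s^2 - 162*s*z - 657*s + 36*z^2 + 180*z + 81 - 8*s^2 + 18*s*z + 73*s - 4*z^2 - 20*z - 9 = 64*s^2 + s*(-144*z - 584) + 32*z^2 + 160*z + 72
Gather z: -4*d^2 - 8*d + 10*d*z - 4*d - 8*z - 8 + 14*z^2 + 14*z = -4*d^2 - 12*d + 14*z^2 + z*(10*d + 6) - 8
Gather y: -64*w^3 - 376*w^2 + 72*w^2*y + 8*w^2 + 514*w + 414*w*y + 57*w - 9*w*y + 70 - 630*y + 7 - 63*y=-64*w^3 - 368*w^2 + 571*w + y*(72*w^2 + 405*w - 693) + 77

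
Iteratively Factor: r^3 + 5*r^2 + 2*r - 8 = (r - 1)*(r^2 + 6*r + 8) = (r - 1)*(r + 4)*(r + 2)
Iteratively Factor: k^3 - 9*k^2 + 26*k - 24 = (k - 3)*(k^2 - 6*k + 8) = (k - 4)*(k - 3)*(k - 2)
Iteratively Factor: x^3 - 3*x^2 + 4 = (x - 2)*(x^2 - x - 2) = (x - 2)*(x + 1)*(x - 2)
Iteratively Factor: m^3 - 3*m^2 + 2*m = (m - 1)*(m^2 - 2*m) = m*(m - 1)*(m - 2)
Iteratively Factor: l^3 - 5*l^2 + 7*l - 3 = (l - 1)*(l^2 - 4*l + 3) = (l - 3)*(l - 1)*(l - 1)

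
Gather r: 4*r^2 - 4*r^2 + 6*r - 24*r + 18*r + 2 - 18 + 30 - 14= 0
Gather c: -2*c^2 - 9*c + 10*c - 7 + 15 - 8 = -2*c^2 + c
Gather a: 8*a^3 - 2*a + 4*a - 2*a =8*a^3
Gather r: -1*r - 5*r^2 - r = -5*r^2 - 2*r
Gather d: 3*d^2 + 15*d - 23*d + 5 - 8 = 3*d^2 - 8*d - 3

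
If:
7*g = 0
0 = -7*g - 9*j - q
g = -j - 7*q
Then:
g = 0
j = 0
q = 0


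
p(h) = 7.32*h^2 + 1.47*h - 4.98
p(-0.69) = -2.51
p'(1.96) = 30.16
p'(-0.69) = -8.63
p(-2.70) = 44.41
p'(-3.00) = -42.45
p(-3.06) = 59.06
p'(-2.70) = -38.06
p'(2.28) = 34.85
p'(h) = 14.64*h + 1.47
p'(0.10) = 2.93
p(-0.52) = -3.77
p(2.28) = 36.42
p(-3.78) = 94.05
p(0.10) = -4.76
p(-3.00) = 56.49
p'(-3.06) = -43.33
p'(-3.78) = -53.87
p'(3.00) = 45.39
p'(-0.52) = -6.14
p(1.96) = 26.02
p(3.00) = 65.31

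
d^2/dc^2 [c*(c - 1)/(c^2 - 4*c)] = 6/(c^3 - 12*c^2 + 48*c - 64)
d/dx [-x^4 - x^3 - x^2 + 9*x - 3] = -4*x^3 - 3*x^2 - 2*x + 9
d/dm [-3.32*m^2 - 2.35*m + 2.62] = -6.64*m - 2.35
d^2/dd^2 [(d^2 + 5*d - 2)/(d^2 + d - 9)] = 2*(4*d^3 + 21*d^2 + 129*d + 106)/(d^6 + 3*d^5 - 24*d^4 - 53*d^3 + 216*d^2 + 243*d - 729)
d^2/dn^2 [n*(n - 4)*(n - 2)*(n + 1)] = 12*n^2 - 30*n + 4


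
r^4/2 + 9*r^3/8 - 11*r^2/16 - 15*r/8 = r*(r/2 + 1)*(r - 5/4)*(r + 3/2)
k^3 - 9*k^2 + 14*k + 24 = (k - 6)*(k - 4)*(k + 1)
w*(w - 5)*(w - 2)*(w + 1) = w^4 - 6*w^3 + 3*w^2 + 10*w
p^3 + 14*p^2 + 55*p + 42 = (p + 1)*(p + 6)*(p + 7)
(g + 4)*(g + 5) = g^2 + 9*g + 20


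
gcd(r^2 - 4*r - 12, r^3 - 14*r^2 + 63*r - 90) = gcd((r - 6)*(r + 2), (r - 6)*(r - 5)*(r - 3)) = r - 6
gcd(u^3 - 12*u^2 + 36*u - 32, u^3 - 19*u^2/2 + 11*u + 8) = u^2 - 10*u + 16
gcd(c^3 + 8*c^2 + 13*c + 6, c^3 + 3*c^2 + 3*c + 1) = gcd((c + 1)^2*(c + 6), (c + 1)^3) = c^2 + 2*c + 1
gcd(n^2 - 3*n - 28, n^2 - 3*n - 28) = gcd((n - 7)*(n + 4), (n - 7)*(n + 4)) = n^2 - 3*n - 28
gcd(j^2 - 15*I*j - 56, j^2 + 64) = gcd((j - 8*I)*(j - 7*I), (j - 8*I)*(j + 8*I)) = j - 8*I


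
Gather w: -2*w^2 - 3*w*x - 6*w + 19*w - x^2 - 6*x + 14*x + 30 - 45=-2*w^2 + w*(13 - 3*x) - x^2 + 8*x - 15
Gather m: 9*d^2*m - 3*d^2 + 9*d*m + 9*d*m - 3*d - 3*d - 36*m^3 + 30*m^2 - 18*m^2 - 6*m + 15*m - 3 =-3*d^2 - 6*d - 36*m^3 + 12*m^2 + m*(9*d^2 + 18*d + 9) - 3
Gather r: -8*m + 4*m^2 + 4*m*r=4*m^2 + 4*m*r - 8*m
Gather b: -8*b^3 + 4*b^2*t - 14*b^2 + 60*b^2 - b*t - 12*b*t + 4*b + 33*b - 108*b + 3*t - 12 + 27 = -8*b^3 + b^2*(4*t + 46) + b*(-13*t - 71) + 3*t + 15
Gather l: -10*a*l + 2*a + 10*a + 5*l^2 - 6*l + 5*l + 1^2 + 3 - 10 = 12*a + 5*l^2 + l*(-10*a - 1) - 6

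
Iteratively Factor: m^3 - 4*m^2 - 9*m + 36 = (m - 3)*(m^2 - m - 12) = (m - 3)*(m + 3)*(m - 4)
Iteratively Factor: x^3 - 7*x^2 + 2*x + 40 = (x + 2)*(x^2 - 9*x + 20) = (x - 5)*(x + 2)*(x - 4)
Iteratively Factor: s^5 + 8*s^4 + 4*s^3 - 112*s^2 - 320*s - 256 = (s - 4)*(s^4 + 12*s^3 + 52*s^2 + 96*s + 64) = (s - 4)*(s + 4)*(s^3 + 8*s^2 + 20*s + 16) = (s - 4)*(s + 4)^2*(s^2 + 4*s + 4) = (s - 4)*(s + 2)*(s + 4)^2*(s + 2)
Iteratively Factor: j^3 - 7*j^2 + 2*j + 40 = (j - 4)*(j^2 - 3*j - 10) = (j - 4)*(j + 2)*(j - 5)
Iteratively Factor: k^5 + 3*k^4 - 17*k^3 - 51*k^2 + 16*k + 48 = (k - 1)*(k^4 + 4*k^3 - 13*k^2 - 64*k - 48) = (k - 1)*(k + 1)*(k^3 + 3*k^2 - 16*k - 48) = (k - 4)*(k - 1)*(k + 1)*(k^2 + 7*k + 12) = (k - 4)*(k - 1)*(k + 1)*(k + 4)*(k + 3)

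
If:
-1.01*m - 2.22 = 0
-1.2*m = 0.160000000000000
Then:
No Solution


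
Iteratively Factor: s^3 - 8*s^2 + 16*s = (s - 4)*(s^2 - 4*s) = s*(s - 4)*(s - 4)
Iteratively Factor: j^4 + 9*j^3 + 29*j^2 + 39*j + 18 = (j + 3)*(j^3 + 6*j^2 + 11*j + 6) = (j + 1)*(j + 3)*(j^2 + 5*j + 6) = (j + 1)*(j + 2)*(j + 3)*(j + 3)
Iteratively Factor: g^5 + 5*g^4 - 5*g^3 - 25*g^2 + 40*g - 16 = (g - 1)*(g^4 + 6*g^3 + g^2 - 24*g + 16) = (g - 1)*(g + 4)*(g^3 + 2*g^2 - 7*g + 4) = (g - 1)^2*(g + 4)*(g^2 + 3*g - 4) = (g - 1)^3*(g + 4)*(g + 4)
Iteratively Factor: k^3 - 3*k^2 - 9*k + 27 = (k - 3)*(k^2 - 9) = (k - 3)^2*(k + 3)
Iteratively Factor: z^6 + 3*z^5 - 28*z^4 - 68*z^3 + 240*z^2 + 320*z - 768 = (z + 4)*(z^5 - z^4 - 24*z^3 + 28*z^2 + 128*z - 192) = (z + 4)^2*(z^4 - 5*z^3 - 4*z^2 + 44*z - 48) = (z + 3)*(z + 4)^2*(z^3 - 8*z^2 + 20*z - 16) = (z - 2)*(z + 3)*(z + 4)^2*(z^2 - 6*z + 8) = (z - 2)^2*(z + 3)*(z + 4)^2*(z - 4)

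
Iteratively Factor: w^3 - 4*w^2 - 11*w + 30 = (w - 5)*(w^2 + w - 6) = (w - 5)*(w - 2)*(w + 3)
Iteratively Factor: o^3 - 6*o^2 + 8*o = (o - 4)*(o^2 - 2*o) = o*(o - 4)*(o - 2)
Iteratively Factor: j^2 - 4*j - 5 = (j - 5)*(j + 1)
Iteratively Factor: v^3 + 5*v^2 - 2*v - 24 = (v + 3)*(v^2 + 2*v - 8) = (v - 2)*(v + 3)*(v + 4)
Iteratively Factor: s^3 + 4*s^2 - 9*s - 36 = (s + 4)*(s^2 - 9) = (s - 3)*(s + 4)*(s + 3)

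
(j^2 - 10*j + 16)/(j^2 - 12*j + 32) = (j - 2)/(j - 4)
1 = 1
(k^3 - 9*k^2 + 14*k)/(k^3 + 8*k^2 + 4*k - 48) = k*(k - 7)/(k^2 + 10*k + 24)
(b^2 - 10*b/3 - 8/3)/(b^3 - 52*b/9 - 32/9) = 3*(b - 4)/(3*b^2 - 2*b - 16)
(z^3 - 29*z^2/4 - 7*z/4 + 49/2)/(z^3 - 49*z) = (4*z^2 - z - 14)/(4*z*(z + 7))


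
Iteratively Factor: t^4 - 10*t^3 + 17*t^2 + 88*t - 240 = (t - 5)*(t^3 - 5*t^2 - 8*t + 48) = (t - 5)*(t + 3)*(t^2 - 8*t + 16) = (t - 5)*(t - 4)*(t + 3)*(t - 4)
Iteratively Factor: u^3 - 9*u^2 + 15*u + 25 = (u - 5)*(u^2 - 4*u - 5) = (u - 5)*(u + 1)*(u - 5)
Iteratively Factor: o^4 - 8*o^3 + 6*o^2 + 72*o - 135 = (o - 5)*(o^3 - 3*o^2 - 9*o + 27) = (o - 5)*(o - 3)*(o^2 - 9) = (o - 5)*(o - 3)*(o + 3)*(o - 3)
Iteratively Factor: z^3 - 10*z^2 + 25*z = (z - 5)*(z^2 - 5*z) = (z - 5)^2*(z)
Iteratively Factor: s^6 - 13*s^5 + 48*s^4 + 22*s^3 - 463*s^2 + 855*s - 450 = (s - 5)*(s^5 - 8*s^4 + 8*s^3 + 62*s^2 - 153*s + 90) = (s - 5)^2*(s^4 - 3*s^3 - 7*s^2 + 27*s - 18) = (s - 5)^2*(s + 3)*(s^3 - 6*s^2 + 11*s - 6) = (s - 5)^2*(s - 3)*(s + 3)*(s^2 - 3*s + 2) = (s - 5)^2*(s - 3)*(s - 2)*(s + 3)*(s - 1)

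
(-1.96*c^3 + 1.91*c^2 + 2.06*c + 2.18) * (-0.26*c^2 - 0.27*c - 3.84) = 0.5096*c^5 + 0.0326*c^4 + 6.4751*c^3 - 8.4574*c^2 - 8.499*c - 8.3712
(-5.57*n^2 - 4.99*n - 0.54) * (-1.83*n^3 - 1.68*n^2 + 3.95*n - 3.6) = 10.1931*n^5 + 18.4893*n^4 - 12.6301*n^3 + 1.2487*n^2 + 15.831*n + 1.944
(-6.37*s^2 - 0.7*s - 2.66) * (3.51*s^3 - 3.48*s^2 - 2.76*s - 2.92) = -22.3587*s^5 + 19.7106*s^4 + 10.6806*s^3 + 29.7892*s^2 + 9.3856*s + 7.7672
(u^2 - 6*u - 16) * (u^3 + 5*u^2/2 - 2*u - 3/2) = u^5 - 7*u^4/2 - 33*u^3 - 59*u^2/2 + 41*u + 24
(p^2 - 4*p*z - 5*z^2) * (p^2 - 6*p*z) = p^4 - 10*p^3*z + 19*p^2*z^2 + 30*p*z^3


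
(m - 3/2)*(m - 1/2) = m^2 - 2*m + 3/4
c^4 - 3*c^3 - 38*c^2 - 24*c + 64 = (c - 8)*(c - 1)*(c + 2)*(c + 4)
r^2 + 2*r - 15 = (r - 3)*(r + 5)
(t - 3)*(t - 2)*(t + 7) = t^3 + 2*t^2 - 29*t + 42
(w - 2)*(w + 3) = w^2 + w - 6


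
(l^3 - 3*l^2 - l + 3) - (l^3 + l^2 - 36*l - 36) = -4*l^2 + 35*l + 39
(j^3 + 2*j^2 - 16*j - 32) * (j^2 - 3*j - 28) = j^5 - j^4 - 50*j^3 - 40*j^2 + 544*j + 896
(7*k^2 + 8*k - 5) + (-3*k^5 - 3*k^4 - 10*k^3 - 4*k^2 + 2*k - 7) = -3*k^5 - 3*k^4 - 10*k^3 + 3*k^2 + 10*k - 12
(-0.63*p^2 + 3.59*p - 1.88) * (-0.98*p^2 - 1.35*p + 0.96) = 0.6174*p^4 - 2.6677*p^3 - 3.6089*p^2 + 5.9844*p - 1.8048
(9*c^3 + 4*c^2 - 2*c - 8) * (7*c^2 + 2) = 63*c^5 + 28*c^4 + 4*c^3 - 48*c^2 - 4*c - 16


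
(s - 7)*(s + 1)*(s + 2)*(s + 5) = s^4 + s^3 - 39*s^2 - 109*s - 70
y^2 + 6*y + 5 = (y + 1)*(y + 5)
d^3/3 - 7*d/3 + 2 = (d/3 + 1)*(d - 2)*(d - 1)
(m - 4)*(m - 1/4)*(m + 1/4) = m^3 - 4*m^2 - m/16 + 1/4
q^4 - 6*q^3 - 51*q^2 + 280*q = q*(q - 8)*(q - 5)*(q + 7)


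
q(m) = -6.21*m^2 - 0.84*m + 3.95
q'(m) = -12.42*m - 0.84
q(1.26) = -6.97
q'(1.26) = -16.49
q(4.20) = -109.12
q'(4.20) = -53.00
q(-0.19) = 3.89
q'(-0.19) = 1.52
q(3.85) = -91.33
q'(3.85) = -48.66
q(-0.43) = 3.16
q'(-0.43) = 4.50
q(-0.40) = 3.29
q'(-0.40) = 4.13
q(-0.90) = -0.32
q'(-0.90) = 10.34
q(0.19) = 3.57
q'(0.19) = -3.20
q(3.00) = -54.46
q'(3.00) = -38.10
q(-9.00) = -491.50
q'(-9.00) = 110.94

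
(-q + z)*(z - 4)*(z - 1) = -q*z^2 + 5*q*z - 4*q + z^3 - 5*z^2 + 4*z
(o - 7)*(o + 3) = o^2 - 4*o - 21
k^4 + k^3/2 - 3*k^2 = k^2*(k - 3/2)*(k + 2)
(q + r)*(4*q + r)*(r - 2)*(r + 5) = 4*q^2*r^2 + 12*q^2*r - 40*q^2 + 5*q*r^3 + 15*q*r^2 - 50*q*r + r^4 + 3*r^3 - 10*r^2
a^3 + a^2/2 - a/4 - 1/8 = (a - 1/2)*(a + 1/2)^2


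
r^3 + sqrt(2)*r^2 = r^2*(r + sqrt(2))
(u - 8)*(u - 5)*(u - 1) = u^3 - 14*u^2 + 53*u - 40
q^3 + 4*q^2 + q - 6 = (q - 1)*(q + 2)*(q + 3)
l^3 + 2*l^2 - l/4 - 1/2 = (l - 1/2)*(l + 1/2)*(l + 2)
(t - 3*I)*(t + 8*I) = t^2 + 5*I*t + 24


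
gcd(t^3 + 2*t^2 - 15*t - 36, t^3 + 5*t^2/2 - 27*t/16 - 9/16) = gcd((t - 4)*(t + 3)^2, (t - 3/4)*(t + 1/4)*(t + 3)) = t + 3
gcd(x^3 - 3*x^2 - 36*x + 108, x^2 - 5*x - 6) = x - 6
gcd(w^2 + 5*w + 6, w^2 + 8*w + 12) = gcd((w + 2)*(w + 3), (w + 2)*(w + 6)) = w + 2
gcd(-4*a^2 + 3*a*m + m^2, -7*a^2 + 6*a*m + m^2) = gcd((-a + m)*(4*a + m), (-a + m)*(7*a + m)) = a - m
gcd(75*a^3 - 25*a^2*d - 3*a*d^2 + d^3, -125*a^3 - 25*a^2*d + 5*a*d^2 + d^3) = 25*a^2 - d^2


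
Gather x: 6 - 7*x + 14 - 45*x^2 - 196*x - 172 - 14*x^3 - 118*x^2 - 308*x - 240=-14*x^3 - 163*x^2 - 511*x - 392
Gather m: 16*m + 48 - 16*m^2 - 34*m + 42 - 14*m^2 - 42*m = -30*m^2 - 60*m + 90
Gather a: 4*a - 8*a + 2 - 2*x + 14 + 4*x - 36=-4*a + 2*x - 20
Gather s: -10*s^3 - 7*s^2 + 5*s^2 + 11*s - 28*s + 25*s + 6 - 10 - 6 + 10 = -10*s^3 - 2*s^2 + 8*s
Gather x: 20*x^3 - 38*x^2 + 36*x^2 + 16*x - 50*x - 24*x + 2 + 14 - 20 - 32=20*x^3 - 2*x^2 - 58*x - 36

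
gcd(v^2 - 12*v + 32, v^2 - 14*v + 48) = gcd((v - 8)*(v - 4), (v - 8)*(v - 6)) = v - 8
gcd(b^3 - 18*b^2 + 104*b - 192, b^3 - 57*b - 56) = b - 8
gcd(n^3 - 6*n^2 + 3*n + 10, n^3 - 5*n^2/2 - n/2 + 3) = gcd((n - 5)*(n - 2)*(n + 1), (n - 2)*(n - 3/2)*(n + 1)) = n^2 - n - 2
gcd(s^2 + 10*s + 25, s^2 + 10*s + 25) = s^2 + 10*s + 25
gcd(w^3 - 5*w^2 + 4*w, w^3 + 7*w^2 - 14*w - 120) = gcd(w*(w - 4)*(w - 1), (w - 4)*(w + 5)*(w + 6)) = w - 4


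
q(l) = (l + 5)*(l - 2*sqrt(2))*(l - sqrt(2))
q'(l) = (l + 5)*(l - 2*sqrt(2)) + (l + 5)*(l - sqrt(2)) + (l - 2*sqrt(2))*(l - sqrt(2)) = 3*l^2 - 6*sqrt(2)*l + 10*l - 15*sqrt(2) + 4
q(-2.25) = 51.17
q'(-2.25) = -5.43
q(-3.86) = 40.21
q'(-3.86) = 21.64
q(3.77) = 19.45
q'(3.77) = 31.14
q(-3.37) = 48.34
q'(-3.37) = 11.75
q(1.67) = -1.98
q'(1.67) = -6.32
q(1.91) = -3.15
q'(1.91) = -3.38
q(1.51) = -0.82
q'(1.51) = -8.09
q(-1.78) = 47.40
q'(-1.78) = -10.40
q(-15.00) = -2926.40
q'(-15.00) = 635.07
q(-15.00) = -2926.40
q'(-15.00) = 635.07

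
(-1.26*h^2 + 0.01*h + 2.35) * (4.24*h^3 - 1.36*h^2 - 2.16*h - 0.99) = -5.3424*h^5 + 1.756*h^4 + 12.672*h^3 - 1.9702*h^2 - 5.0859*h - 2.3265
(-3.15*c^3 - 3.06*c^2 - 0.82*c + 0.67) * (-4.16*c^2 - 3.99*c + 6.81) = 13.104*c^5 + 25.2981*c^4 - 5.8309*c^3 - 20.354*c^2 - 8.2575*c + 4.5627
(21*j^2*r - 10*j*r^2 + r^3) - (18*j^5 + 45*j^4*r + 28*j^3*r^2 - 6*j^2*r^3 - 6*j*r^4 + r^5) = -18*j^5 - 45*j^4*r - 28*j^3*r^2 + 6*j^2*r^3 + 21*j^2*r + 6*j*r^4 - 10*j*r^2 - r^5 + r^3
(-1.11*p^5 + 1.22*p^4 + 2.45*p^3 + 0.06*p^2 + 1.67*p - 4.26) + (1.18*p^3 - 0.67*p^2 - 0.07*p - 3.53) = -1.11*p^5 + 1.22*p^4 + 3.63*p^3 - 0.61*p^2 + 1.6*p - 7.79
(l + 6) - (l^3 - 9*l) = -l^3 + 10*l + 6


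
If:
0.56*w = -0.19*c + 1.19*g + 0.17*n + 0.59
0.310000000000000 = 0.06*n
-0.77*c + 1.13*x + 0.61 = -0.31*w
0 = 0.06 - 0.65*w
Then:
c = 1.46753246753247*x + 0.829370629370629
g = 0.234311906580814*x - 1.05803412274001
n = 5.17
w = 0.09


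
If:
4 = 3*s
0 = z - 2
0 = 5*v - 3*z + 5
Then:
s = 4/3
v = 1/5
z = 2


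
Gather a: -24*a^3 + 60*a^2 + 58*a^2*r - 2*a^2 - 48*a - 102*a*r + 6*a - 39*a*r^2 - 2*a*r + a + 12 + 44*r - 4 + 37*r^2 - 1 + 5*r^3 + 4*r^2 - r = -24*a^3 + a^2*(58*r + 58) + a*(-39*r^2 - 104*r - 41) + 5*r^3 + 41*r^2 + 43*r + 7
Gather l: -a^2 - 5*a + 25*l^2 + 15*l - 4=-a^2 - 5*a + 25*l^2 + 15*l - 4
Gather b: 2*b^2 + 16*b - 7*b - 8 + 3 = 2*b^2 + 9*b - 5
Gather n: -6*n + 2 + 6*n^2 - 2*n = 6*n^2 - 8*n + 2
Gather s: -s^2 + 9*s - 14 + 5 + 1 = -s^2 + 9*s - 8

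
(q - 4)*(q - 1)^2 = q^3 - 6*q^2 + 9*q - 4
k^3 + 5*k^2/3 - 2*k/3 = k*(k - 1/3)*(k + 2)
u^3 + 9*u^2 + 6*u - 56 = (u - 2)*(u + 4)*(u + 7)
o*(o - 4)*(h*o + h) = h*o^3 - 3*h*o^2 - 4*h*o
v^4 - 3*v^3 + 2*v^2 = v^2*(v - 2)*(v - 1)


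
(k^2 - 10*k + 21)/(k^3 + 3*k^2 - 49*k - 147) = (k - 3)/(k^2 + 10*k + 21)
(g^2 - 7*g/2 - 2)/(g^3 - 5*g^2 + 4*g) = (g + 1/2)/(g*(g - 1))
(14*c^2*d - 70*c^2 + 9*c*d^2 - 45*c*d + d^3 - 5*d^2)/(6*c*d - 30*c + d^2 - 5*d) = (14*c^2 + 9*c*d + d^2)/(6*c + d)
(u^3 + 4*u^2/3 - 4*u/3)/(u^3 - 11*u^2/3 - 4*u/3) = (-3*u^2 - 4*u + 4)/(-3*u^2 + 11*u + 4)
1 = 1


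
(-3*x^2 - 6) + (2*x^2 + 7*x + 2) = -x^2 + 7*x - 4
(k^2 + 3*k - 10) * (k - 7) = k^3 - 4*k^2 - 31*k + 70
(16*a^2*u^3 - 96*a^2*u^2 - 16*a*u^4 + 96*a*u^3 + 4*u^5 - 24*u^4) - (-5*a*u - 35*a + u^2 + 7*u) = 16*a^2*u^3 - 96*a^2*u^2 - 16*a*u^4 + 96*a*u^3 + 5*a*u + 35*a + 4*u^5 - 24*u^4 - u^2 - 7*u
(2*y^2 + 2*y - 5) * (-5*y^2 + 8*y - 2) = -10*y^4 + 6*y^3 + 37*y^2 - 44*y + 10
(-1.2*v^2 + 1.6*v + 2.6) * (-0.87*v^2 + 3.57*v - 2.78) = 1.044*v^4 - 5.676*v^3 + 6.786*v^2 + 4.834*v - 7.228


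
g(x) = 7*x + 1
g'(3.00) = 7.00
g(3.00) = 22.00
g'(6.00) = 7.00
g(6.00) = 43.00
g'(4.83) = 7.00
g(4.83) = 34.81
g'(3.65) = 7.00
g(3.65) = 26.55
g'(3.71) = 7.00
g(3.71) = 26.97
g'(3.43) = 7.00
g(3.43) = 25.01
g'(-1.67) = 7.00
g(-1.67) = -10.69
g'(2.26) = 7.00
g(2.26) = 16.82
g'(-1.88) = 7.00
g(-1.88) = -12.16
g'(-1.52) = 7.00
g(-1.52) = -9.64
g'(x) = 7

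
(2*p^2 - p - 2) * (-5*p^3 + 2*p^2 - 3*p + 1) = -10*p^5 + 9*p^4 + 2*p^3 + p^2 + 5*p - 2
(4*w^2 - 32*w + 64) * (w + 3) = 4*w^3 - 20*w^2 - 32*w + 192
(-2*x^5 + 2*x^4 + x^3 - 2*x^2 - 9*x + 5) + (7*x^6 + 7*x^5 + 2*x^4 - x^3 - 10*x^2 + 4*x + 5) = 7*x^6 + 5*x^5 + 4*x^4 - 12*x^2 - 5*x + 10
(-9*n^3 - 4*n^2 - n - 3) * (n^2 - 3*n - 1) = -9*n^5 + 23*n^4 + 20*n^3 + 4*n^2 + 10*n + 3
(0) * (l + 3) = 0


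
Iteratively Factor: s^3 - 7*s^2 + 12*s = (s - 4)*(s^2 - 3*s) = s*(s - 4)*(s - 3)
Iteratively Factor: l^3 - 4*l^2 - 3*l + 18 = (l - 3)*(l^2 - l - 6) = (l - 3)*(l + 2)*(l - 3)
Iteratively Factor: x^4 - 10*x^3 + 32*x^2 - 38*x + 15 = (x - 1)*(x^3 - 9*x^2 + 23*x - 15) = (x - 1)^2*(x^2 - 8*x + 15) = (x - 5)*(x - 1)^2*(x - 3)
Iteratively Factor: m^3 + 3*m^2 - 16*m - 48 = (m + 4)*(m^2 - m - 12) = (m - 4)*(m + 4)*(m + 3)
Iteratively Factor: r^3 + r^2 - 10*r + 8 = (r - 2)*(r^2 + 3*r - 4) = (r - 2)*(r - 1)*(r + 4)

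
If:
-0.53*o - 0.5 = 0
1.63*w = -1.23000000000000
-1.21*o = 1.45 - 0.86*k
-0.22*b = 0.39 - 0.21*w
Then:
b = -2.49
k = 0.36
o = -0.94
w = -0.75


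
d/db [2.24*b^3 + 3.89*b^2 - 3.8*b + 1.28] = 6.72*b^2 + 7.78*b - 3.8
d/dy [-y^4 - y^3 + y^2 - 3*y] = -4*y^3 - 3*y^2 + 2*y - 3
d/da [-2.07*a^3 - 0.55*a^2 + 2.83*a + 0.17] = -6.21*a^2 - 1.1*a + 2.83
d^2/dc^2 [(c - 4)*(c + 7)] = 2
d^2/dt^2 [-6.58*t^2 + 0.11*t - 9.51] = -13.1600000000000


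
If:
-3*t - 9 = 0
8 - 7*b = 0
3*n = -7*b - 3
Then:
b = 8/7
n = -11/3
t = -3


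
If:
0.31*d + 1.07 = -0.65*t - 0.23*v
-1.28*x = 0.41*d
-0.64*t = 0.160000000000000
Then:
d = -3.1219512195122*x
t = -0.25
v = 4.20784729586426*x - 3.94565217391304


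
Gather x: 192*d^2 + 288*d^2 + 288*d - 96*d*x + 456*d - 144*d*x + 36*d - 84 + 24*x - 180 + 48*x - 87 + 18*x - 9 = 480*d^2 + 780*d + x*(90 - 240*d) - 360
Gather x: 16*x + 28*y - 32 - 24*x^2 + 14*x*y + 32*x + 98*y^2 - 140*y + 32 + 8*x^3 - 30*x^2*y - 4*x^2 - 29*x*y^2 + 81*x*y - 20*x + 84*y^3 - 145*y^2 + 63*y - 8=8*x^3 + x^2*(-30*y - 28) + x*(-29*y^2 + 95*y + 28) + 84*y^3 - 47*y^2 - 49*y - 8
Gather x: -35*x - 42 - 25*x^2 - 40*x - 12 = -25*x^2 - 75*x - 54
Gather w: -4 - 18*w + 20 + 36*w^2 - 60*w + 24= 36*w^2 - 78*w + 40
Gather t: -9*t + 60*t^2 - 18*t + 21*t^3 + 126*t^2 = 21*t^3 + 186*t^2 - 27*t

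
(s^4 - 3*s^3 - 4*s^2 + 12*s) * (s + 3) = s^5 - 13*s^3 + 36*s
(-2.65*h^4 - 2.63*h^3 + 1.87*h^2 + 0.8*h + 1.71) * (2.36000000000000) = -6.254*h^4 - 6.2068*h^3 + 4.4132*h^2 + 1.888*h + 4.0356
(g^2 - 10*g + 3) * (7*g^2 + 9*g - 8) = 7*g^4 - 61*g^3 - 77*g^2 + 107*g - 24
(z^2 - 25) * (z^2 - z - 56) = z^4 - z^3 - 81*z^2 + 25*z + 1400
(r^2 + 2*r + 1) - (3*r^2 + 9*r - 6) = -2*r^2 - 7*r + 7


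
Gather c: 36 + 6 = 42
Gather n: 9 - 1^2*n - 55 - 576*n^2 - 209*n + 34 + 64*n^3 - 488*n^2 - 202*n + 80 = 64*n^3 - 1064*n^2 - 412*n + 68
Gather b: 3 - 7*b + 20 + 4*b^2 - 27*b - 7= 4*b^2 - 34*b + 16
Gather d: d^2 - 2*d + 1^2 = d^2 - 2*d + 1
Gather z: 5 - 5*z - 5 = -5*z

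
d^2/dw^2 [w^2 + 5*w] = 2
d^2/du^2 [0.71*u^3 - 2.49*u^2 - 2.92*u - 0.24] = 4.26*u - 4.98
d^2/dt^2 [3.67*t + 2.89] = 0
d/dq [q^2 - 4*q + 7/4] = 2*q - 4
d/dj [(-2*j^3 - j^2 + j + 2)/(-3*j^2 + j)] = 2*(3*j^4 - 2*j^3 + j^2 + 6*j - 1)/(j^2*(9*j^2 - 6*j + 1))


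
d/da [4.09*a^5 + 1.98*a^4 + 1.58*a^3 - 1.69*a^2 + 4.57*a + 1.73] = 20.45*a^4 + 7.92*a^3 + 4.74*a^2 - 3.38*a + 4.57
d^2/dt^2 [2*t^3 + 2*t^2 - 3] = 12*t + 4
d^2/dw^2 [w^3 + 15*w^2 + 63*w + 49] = 6*w + 30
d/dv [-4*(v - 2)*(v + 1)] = 4 - 8*v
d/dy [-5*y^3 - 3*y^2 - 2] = 3*y*(-5*y - 2)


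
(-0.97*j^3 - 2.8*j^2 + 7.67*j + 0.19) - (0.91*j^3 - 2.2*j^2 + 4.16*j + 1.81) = -1.88*j^3 - 0.6*j^2 + 3.51*j - 1.62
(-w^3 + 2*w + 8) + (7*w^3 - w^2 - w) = 6*w^3 - w^2 + w + 8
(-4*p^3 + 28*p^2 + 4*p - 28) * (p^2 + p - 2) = -4*p^5 + 24*p^4 + 40*p^3 - 80*p^2 - 36*p + 56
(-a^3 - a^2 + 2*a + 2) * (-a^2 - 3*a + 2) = a^5 + 4*a^4 - a^3 - 10*a^2 - 2*a + 4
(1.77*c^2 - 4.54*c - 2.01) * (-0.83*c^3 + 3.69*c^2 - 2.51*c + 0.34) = -1.4691*c^5 + 10.2995*c^4 - 19.527*c^3 + 4.5803*c^2 + 3.5015*c - 0.6834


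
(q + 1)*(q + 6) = q^2 + 7*q + 6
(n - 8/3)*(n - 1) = n^2 - 11*n/3 + 8/3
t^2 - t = t*(t - 1)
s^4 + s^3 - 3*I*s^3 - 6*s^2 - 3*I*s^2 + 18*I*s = s*(s - 2)*(s + 3)*(s - 3*I)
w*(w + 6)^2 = w^3 + 12*w^2 + 36*w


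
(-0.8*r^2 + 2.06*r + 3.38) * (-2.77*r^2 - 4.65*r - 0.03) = 2.216*r^4 - 1.9862*r^3 - 18.9176*r^2 - 15.7788*r - 0.1014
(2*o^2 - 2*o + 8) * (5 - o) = -2*o^3 + 12*o^2 - 18*o + 40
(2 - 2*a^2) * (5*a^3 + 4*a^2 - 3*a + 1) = -10*a^5 - 8*a^4 + 16*a^3 + 6*a^2 - 6*a + 2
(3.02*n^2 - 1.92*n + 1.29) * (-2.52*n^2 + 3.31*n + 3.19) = -7.6104*n^4 + 14.8346*n^3 + 0.0277999999999992*n^2 - 1.8549*n + 4.1151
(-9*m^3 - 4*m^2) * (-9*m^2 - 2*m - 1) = 81*m^5 + 54*m^4 + 17*m^3 + 4*m^2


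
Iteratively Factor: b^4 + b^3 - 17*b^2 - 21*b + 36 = (b + 3)*(b^3 - 2*b^2 - 11*b + 12) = (b - 4)*(b + 3)*(b^2 + 2*b - 3) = (b - 4)*(b + 3)^2*(b - 1)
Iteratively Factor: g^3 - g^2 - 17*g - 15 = (g - 5)*(g^2 + 4*g + 3) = (g - 5)*(g + 3)*(g + 1)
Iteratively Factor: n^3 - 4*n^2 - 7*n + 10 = (n - 1)*(n^2 - 3*n - 10) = (n - 5)*(n - 1)*(n + 2)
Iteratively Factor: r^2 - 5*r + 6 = (r - 2)*(r - 3)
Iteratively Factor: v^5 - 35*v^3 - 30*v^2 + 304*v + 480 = (v - 5)*(v^4 + 5*v^3 - 10*v^2 - 80*v - 96) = (v - 5)*(v + 3)*(v^3 + 2*v^2 - 16*v - 32) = (v - 5)*(v + 2)*(v + 3)*(v^2 - 16) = (v - 5)*(v - 4)*(v + 2)*(v + 3)*(v + 4)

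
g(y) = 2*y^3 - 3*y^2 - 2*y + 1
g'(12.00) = 790.00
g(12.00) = 3001.00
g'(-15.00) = 1438.00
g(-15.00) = -7394.00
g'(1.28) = 0.15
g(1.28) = -2.28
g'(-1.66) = 24.49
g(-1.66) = -13.10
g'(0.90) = -2.54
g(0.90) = -1.77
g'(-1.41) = 18.39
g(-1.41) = -7.75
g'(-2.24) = 41.55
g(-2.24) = -32.05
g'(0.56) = -3.48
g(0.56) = -0.71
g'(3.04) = 35.21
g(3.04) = 23.38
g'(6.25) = 194.88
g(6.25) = 359.59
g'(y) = 6*y^2 - 6*y - 2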